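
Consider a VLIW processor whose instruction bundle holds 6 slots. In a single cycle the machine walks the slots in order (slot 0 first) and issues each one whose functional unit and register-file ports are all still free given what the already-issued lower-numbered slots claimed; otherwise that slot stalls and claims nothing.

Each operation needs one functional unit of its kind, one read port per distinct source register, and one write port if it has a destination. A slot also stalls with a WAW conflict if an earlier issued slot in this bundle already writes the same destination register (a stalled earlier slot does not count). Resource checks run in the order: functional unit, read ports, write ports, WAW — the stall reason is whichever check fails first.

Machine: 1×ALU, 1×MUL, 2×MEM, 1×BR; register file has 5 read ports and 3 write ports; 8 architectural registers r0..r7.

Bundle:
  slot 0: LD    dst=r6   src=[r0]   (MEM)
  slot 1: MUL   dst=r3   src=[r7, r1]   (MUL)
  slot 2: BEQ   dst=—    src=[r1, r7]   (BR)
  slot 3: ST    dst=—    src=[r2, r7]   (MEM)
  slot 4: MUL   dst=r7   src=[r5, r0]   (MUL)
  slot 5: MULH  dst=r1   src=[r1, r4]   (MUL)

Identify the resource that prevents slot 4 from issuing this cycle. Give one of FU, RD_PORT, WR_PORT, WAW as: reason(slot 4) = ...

[0] MEM needs rd=1 wr=1: ok; after: ALU=1 MUL=1 MEM=1 BR=1, R=4, W=2
[1] MUL needs rd=2 wr=1: ok; after: ALU=1 MUL=0 MEM=1 BR=1, R=2, W=1
[2] BR needs rd=2 wr=0: ok; after: ALU=1 MUL=0 MEM=1 BR=0, R=0, W=1
[3] MEM needs rd=2 wr=0: RD_PORT; after: ALU=1 MUL=0 MEM=1 BR=0, R=0, W=1
[4] MUL needs rd=2 wr=1: FU; after: ALU=1 MUL=0 MEM=1 BR=0, R=0, W=1
[5] MUL needs rd=2 wr=1: FU; after: ALU=1 MUL=0 MEM=1 BR=0, R=0, W=1

reason(slot 4) = FU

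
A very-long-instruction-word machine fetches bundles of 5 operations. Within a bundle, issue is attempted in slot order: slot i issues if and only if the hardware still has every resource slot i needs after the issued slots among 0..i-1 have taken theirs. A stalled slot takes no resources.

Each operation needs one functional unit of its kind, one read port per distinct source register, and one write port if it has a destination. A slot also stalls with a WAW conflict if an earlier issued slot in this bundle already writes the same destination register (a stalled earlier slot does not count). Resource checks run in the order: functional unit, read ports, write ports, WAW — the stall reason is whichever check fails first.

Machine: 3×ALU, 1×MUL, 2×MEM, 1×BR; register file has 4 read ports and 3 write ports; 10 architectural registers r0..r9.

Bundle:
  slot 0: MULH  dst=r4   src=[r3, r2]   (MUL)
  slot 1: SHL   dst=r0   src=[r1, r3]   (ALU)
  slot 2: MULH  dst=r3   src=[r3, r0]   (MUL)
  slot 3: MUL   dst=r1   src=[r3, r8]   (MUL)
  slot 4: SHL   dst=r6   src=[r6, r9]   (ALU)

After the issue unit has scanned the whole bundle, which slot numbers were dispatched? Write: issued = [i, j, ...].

slot 0 (MUL): ISSUE — free A3,Mu0,Ld2,B1 rp2 wp2
slot 1 (ALU): ISSUE — free A2,Mu0,Ld2,B1 rp0 wp1
slot 2 (MUL): stall FU — free A2,Mu0,Ld2,B1 rp0 wp1
slot 3 (MUL): stall FU — free A2,Mu0,Ld2,B1 rp0 wp1
slot 4 (ALU): stall RD_PORT — free A2,Mu0,Ld2,B1 rp0 wp1

issued = [0, 1]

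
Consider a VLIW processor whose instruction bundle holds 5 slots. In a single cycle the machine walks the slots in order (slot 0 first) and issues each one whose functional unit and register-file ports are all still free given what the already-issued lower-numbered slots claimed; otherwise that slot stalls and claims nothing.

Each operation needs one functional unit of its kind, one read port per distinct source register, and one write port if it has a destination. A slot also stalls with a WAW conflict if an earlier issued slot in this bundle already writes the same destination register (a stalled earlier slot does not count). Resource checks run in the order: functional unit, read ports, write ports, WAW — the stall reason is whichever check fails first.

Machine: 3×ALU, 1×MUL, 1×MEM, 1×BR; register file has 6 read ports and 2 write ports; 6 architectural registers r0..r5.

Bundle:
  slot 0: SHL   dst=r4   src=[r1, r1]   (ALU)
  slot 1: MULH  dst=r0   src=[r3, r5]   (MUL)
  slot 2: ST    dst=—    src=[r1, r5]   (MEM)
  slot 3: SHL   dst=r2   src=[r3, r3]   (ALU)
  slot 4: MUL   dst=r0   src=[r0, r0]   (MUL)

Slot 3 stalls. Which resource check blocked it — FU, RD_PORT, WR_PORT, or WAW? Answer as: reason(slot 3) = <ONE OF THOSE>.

reason(slot 3) = WR_PORT

[0] ALU needs rd=1 wr=1: ok; after: ALU=2 MUL=1 MEM=1 BR=1, R=5, W=1
[1] MUL needs rd=2 wr=1: ok; after: ALU=2 MUL=0 MEM=1 BR=1, R=3, W=0
[2] MEM needs rd=2 wr=0: ok; after: ALU=2 MUL=0 MEM=0 BR=1, R=1, W=0
[3] ALU needs rd=1 wr=1: WR_PORT; after: ALU=2 MUL=0 MEM=0 BR=1, R=1, W=0
[4] MUL needs rd=1 wr=1: FU; after: ALU=2 MUL=0 MEM=0 BR=1, R=1, W=0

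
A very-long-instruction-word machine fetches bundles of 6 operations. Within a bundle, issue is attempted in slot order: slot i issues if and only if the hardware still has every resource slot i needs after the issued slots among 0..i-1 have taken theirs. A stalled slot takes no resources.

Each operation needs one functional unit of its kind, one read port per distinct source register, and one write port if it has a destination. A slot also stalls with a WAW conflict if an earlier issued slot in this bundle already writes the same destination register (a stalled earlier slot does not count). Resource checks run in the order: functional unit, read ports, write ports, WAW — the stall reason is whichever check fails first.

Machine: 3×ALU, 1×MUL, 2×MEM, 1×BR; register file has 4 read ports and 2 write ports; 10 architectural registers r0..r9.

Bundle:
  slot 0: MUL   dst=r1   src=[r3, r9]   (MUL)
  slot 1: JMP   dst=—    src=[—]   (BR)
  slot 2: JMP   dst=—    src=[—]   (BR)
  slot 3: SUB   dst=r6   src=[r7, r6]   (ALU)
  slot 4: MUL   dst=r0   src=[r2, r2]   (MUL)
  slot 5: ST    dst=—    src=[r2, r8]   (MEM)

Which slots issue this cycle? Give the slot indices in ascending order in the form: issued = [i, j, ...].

issued = [0, 1, 3]

[0] MUL needs rd=2 wr=1: ok; after: ALU=3 MUL=0 MEM=2 BR=1, R=2, W=1
[1] BR needs rd=0 wr=0: ok; after: ALU=3 MUL=0 MEM=2 BR=0, R=2, W=1
[2] BR needs rd=0 wr=0: FU; after: ALU=3 MUL=0 MEM=2 BR=0, R=2, W=1
[3] ALU needs rd=2 wr=1: ok; after: ALU=2 MUL=0 MEM=2 BR=0, R=0, W=0
[4] MUL needs rd=1 wr=1: FU; after: ALU=2 MUL=0 MEM=2 BR=0, R=0, W=0
[5] MEM needs rd=2 wr=0: RD_PORT; after: ALU=2 MUL=0 MEM=2 BR=0, R=0, W=0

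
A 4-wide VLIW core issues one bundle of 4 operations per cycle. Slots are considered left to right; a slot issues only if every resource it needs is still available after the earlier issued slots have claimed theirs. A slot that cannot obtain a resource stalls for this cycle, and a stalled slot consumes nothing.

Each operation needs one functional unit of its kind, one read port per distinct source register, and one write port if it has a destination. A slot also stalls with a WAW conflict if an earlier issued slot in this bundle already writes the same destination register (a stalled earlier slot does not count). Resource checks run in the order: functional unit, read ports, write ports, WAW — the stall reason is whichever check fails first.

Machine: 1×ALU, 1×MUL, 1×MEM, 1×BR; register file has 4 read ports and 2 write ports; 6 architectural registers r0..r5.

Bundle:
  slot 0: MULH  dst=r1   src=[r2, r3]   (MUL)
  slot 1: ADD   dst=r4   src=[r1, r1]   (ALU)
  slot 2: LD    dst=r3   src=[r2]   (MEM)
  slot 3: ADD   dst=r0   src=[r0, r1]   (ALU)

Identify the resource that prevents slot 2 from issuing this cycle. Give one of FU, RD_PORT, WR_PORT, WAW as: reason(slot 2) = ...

(0) want 1×MUL +2rd +1wr — yes → AL1|MU0|ME1|BR1|rd2|wr1
(1) want 1×ALU +1rd +1wr — yes → AL0|MU0|ME1|BR1|rd1|wr0
(2) want 1×MEM +1rd +1wr — WR_PORT → AL0|MU0|ME1|BR1|rd1|wr0
(3) want 1×ALU +2rd +1wr — FU → AL0|MU0|ME1|BR1|rd1|wr0

reason(slot 2) = WR_PORT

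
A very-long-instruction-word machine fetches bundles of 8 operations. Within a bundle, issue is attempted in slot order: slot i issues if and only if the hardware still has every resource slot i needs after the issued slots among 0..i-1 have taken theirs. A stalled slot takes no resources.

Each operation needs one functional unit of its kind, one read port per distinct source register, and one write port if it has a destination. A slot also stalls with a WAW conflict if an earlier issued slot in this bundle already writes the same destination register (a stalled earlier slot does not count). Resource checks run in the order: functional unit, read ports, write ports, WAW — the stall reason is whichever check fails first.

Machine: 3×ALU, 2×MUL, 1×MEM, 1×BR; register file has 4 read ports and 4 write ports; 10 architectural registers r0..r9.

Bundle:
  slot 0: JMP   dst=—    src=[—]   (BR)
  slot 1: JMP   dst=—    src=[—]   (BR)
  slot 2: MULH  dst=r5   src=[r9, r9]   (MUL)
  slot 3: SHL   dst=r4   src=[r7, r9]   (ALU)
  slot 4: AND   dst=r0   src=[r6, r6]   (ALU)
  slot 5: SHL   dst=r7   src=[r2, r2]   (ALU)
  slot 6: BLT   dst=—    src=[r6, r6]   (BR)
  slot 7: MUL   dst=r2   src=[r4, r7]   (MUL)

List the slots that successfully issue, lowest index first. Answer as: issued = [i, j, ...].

slot 0 (BR): ISSUE — free A3,Mu2,Ld1,B0 rp4 wp4
slot 1 (BR): stall FU — free A3,Mu2,Ld1,B0 rp4 wp4
slot 2 (MUL): ISSUE — free A3,Mu1,Ld1,B0 rp3 wp3
slot 3 (ALU): ISSUE — free A2,Mu1,Ld1,B0 rp1 wp2
slot 4 (ALU): ISSUE — free A1,Mu1,Ld1,B0 rp0 wp1
slot 5 (ALU): stall RD_PORT — free A1,Mu1,Ld1,B0 rp0 wp1
slot 6 (BR): stall FU — free A1,Mu1,Ld1,B0 rp0 wp1
slot 7 (MUL): stall RD_PORT — free A1,Mu1,Ld1,B0 rp0 wp1

issued = [0, 2, 3, 4]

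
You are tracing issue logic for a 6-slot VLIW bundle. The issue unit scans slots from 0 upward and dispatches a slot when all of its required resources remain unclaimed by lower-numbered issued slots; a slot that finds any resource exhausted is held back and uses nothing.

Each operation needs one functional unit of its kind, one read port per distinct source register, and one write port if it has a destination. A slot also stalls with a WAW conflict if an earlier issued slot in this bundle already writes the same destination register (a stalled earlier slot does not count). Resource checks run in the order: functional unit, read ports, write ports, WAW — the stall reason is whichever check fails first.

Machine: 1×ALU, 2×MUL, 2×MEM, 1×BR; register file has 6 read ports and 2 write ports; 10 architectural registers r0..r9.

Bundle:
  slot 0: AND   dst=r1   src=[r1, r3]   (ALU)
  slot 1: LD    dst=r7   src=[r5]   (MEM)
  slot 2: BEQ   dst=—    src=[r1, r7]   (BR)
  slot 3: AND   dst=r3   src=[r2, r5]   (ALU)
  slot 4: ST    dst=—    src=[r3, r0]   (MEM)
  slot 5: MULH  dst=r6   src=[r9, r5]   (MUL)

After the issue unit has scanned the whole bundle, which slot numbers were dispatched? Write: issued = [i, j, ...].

issued = [0, 1, 2]

slot 0 (ALU): ISSUE — free A0,Mu2,Ld2,B1 rp4 wp1
slot 1 (MEM): ISSUE — free A0,Mu2,Ld1,B1 rp3 wp0
slot 2 (BR): ISSUE — free A0,Mu2,Ld1,B0 rp1 wp0
slot 3 (ALU): stall FU — free A0,Mu2,Ld1,B0 rp1 wp0
slot 4 (MEM): stall RD_PORT — free A0,Mu2,Ld1,B0 rp1 wp0
slot 5 (MUL): stall RD_PORT — free A0,Mu2,Ld1,B0 rp1 wp0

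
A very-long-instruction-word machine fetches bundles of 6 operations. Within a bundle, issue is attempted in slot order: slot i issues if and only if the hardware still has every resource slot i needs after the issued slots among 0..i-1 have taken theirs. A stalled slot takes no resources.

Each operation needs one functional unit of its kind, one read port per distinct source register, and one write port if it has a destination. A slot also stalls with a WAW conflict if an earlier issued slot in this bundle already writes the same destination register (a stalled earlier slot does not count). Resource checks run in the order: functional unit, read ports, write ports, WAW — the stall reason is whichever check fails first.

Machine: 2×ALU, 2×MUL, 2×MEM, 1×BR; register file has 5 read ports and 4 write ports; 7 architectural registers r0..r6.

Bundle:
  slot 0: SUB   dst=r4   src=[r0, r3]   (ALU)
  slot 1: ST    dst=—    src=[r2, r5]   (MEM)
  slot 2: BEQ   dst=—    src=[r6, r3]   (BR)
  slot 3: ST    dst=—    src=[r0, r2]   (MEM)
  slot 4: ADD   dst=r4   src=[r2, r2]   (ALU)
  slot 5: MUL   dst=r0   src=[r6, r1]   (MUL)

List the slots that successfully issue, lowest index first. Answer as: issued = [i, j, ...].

slot 0 (ALU): ISSUE — free A1,Mu2,Ld2,B1 rp3 wp3
slot 1 (MEM): ISSUE — free A1,Mu2,Ld1,B1 rp1 wp3
slot 2 (BR): stall RD_PORT — free A1,Mu2,Ld1,B1 rp1 wp3
slot 3 (MEM): stall RD_PORT — free A1,Mu2,Ld1,B1 rp1 wp3
slot 4 (ALU): stall WAW — free A1,Mu2,Ld1,B1 rp1 wp3
slot 5 (MUL): stall RD_PORT — free A1,Mu2,Ld1,B1 rp1 wp3

issued = [0, 1]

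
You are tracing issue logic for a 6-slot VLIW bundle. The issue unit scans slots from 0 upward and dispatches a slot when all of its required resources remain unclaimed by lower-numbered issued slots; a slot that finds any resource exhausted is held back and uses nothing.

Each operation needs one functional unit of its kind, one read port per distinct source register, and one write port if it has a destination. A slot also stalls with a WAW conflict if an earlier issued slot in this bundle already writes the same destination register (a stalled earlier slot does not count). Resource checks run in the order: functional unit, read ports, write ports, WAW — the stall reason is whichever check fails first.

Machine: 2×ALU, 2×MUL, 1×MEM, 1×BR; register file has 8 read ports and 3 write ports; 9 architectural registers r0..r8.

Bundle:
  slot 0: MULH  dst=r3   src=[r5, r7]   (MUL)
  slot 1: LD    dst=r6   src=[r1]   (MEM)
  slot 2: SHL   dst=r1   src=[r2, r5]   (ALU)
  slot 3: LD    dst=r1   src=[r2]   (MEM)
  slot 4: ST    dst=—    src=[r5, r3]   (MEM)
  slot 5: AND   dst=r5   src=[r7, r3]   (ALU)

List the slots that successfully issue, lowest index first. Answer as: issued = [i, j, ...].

slot 0 (MUL): ISSUE — free A2,Mu1,Ld1,B1 rp6 wp2
slot 1 (MEM): ISSUE — free A2,Mu1,Ld0,B1 rp5 wp1
slot 2 (ALU): ISSUE — free A1,Mu1,Ld0,B1 rp3 wp0
slot 3 (MEM): stall FU — free A1,Mu1,Ld0,B1 rp3 wp0
slot 4 (MEM): stall FU — free A1,Mu1,Ld0,B1 rp3 wp0
slot 5 (ALU): stall WR_PORT — free A1,Mu1,Ld0,B1 rp3 wp0

issued = [0, 1, 2]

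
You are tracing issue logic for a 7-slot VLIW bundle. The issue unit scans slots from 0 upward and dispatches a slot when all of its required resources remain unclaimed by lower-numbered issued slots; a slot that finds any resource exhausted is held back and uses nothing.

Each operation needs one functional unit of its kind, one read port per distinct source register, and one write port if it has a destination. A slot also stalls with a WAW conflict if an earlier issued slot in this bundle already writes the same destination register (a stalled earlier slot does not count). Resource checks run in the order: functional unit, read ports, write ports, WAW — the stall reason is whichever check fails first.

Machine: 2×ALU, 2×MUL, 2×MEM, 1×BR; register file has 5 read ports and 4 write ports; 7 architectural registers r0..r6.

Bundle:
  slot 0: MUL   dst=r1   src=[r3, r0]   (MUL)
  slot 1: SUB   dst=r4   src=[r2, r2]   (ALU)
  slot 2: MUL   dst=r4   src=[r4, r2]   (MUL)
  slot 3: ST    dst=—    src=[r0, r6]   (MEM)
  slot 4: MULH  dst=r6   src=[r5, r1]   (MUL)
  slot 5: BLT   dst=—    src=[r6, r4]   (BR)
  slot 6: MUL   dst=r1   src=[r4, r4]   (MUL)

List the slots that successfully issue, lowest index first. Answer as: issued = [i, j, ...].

issued = [0, 1, 3]

slot 0 (MUL): ISSUE — free A2,Mu1,Ld2,B1 rp3 wp3
slot 1 (ALU): ISSUE — free A1,Mu1,Ld2,B1 rp2 wp2
slot 2 (MUL): stall WAW — free A1,Mu1,Ld2,B1 rp2 wp2
slot 3 (MEM): ISSUE — free A1,Mu1,Ld1,B1 rp0 wp2
slot 4 (MUL): stall RD_PORT — free A1,Mu1,Ld1,B1 rp0 wp2
slot 5 (BR): stall RD_PORT — free A1,Mu1,Ld1,B1 rp0 wp2
slot 6 (MUL): stall RD_PORT — free A1,Mu1,Ld1,B1 rp0 wp2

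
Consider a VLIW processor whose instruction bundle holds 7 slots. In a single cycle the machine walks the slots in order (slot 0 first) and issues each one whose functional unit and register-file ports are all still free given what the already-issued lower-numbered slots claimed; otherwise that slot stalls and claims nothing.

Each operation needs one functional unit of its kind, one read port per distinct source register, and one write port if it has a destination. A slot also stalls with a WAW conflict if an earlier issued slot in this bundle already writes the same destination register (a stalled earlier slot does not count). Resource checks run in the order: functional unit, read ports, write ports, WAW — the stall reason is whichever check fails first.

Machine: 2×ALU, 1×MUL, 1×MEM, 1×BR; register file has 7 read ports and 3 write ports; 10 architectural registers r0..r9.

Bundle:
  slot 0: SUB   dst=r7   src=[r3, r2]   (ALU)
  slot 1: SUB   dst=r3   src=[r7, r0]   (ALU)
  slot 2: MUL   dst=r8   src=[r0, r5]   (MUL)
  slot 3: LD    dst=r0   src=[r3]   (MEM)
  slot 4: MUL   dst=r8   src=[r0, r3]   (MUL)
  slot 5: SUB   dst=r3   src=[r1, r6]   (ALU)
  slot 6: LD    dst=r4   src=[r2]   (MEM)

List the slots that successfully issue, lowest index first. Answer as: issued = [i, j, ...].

issued = [0, 1, 2]

(0) want 1×ALU +2rd +1wr — yes → AL1|MU1|ME1|BR1|rd5|wr2
(1) want 1×ALU +2rd +1wr — yes → AL0|MU1|ME1|BR1|rd3|wr1
(2) want 1×MUL +2rd +1wr — yes → AL0|MU0|ME1|BR1|rd1|wr0
(3) want 1×MEM +1rd +1wr — WR_PORT → AL0|MU0|ME1|BR1|rd1|wr0
(4) want 1×MUL +2rd +1wr — FU → AL0|MU0|ME1|BR1|rd1|wr0
(5) want 1×ALU +2rd +1wr — FU → AL0|MU0|ME1|BR1|rd1|wr0
(6) want 1×MEM +1rd +1wr — WR_PORT → AL0|MU0|ME1|BR1|rd1|wr0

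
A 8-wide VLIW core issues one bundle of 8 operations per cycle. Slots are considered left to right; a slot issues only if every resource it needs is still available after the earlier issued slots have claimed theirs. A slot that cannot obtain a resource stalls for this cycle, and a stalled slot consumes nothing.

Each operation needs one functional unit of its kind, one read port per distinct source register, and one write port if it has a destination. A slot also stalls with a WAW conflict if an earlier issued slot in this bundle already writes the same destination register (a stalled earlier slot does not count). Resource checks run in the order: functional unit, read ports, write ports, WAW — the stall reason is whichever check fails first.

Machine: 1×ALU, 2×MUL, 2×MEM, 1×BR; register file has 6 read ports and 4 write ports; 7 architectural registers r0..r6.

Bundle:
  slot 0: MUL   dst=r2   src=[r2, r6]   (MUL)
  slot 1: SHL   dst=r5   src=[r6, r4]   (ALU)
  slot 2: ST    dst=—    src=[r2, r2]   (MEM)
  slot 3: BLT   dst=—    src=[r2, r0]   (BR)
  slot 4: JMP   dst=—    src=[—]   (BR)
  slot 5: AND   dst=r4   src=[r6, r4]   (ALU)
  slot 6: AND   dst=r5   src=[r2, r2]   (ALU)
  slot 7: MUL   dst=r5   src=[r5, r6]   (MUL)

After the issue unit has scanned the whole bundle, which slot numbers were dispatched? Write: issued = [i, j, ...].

issued = [0, 1, 2, 4]

[0] MUL needs rd=2 wr=1: ok; after: ALU=1 MUL=1 MEM=2 BR=1, R=4, W=3
[1] ALU needs rd=2 wr=1: ok; after: ALU=0 MUL=1 MEM=2 BR=1, R=2, W=2
[2] MEM needs rd=1 wr=0: ok; after: ALU=0 MUL=1 MEM=1 BR=1, R=1, W=2
[3] BR needs rd=2 wr=0: RD_PORT; after: ALU=0 MUL=1 MEM=1 BR=1, R=1, W=2
[4] BR needs rd=0 wr=0: ok; after: ALU=0 MUL=1 MEM=1 BR=0, R=1, W=2
[5] ALU needs rd=2 wr=1: FU; after: ALU=0 MUL=1 MEM=1 BR=0, R=1, W=2
[6] ALU needs rd=1 wr=1: FU; after: ALU=0 MUL=1 MEM=1 BR=0, R=1, W=2
[7] MUL needs rd=2 wr=1: RD_PORT; after: ALU=0 MUL=1 MEM=1 BR=0, R=1, W=2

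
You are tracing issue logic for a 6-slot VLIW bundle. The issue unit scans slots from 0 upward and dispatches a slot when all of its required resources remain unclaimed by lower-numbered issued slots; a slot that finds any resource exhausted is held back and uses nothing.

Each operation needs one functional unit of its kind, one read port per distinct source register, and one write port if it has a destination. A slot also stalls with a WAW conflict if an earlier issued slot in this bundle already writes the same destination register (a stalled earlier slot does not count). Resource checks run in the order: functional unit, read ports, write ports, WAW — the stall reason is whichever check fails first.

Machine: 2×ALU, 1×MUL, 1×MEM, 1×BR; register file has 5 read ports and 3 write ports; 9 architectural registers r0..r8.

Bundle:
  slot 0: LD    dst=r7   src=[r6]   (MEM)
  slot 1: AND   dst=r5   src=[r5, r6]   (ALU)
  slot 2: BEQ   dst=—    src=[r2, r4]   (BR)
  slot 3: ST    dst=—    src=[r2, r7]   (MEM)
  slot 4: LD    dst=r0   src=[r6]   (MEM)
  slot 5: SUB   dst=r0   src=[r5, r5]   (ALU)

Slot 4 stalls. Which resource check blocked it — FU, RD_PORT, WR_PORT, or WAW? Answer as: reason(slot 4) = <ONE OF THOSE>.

reason(slot 4) = FU

(0) want 1×MEM +1rd +1wr — yes → AL2|MU1|ME0|BR1|rd4|wr2
(1) want 1×ALU +2rd +1wr — yes → AL1|MU1|ME0|BR1|rd2|wr1
(2) want 1×BR +2rd +0wr — yes → AL1|MU1|ME0|BR0|rd0|wr1
(3) want 1×MEM +2rd +0wr — FU → AL1|MU1|ME0|BR0|rd0|wr1
(4) want 1×MEM +1rd +1wr — FU → AL1|MU1|ME0|BR0|rd0|wr1
(5) want 1×ALU +1rd +1wr — RD_PORT → AL1|MU1|ME0|BR0|rd0|wr1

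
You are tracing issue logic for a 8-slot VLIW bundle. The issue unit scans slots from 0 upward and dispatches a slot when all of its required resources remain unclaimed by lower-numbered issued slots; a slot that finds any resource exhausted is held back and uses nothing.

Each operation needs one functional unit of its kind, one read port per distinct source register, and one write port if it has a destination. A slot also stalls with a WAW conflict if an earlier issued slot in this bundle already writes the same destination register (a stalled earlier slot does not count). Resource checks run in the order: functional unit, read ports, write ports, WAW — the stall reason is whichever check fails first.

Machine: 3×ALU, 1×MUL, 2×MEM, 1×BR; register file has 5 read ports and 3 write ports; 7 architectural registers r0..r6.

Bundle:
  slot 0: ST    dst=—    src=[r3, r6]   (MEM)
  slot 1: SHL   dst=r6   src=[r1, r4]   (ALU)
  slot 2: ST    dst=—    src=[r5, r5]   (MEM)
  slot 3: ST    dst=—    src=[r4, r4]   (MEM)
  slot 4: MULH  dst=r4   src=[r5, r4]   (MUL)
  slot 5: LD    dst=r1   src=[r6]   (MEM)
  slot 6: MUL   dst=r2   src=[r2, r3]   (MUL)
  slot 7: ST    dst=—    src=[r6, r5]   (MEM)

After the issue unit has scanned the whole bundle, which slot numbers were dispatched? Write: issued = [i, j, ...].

issued = [0, 1, 2]

slot 0 (MEM): ISSUE — free A3,Mu1,Ld1,B1 rp3 wp3
slot 1 (ALU): ISSUE — free A2,Mu1,Ld1,B1 rp1 wp2
slot 2 (MEM): ISSUE — free A2,Mu1,Ld0,B1 rp0 wp2
slot 3 (MEM): stall FU — free A2,Mu1,Ld0,B1 rp0 wp2
slot 4 (MUL): stall RD_PORT — free A2,Mu1,Ld0,B1 rp0 wp2
slot 5 (MEM): stall FU — free A2,Mu1,Ld0,B1 rp0 wp2
slot 6 (MUL): stall RD_PORT — free A2,Mu1,Ld0,B1 rp0 wp2
slot 7 (MEM): stall FU — free A2,Mu1,Ld0,B1 rp0 wp2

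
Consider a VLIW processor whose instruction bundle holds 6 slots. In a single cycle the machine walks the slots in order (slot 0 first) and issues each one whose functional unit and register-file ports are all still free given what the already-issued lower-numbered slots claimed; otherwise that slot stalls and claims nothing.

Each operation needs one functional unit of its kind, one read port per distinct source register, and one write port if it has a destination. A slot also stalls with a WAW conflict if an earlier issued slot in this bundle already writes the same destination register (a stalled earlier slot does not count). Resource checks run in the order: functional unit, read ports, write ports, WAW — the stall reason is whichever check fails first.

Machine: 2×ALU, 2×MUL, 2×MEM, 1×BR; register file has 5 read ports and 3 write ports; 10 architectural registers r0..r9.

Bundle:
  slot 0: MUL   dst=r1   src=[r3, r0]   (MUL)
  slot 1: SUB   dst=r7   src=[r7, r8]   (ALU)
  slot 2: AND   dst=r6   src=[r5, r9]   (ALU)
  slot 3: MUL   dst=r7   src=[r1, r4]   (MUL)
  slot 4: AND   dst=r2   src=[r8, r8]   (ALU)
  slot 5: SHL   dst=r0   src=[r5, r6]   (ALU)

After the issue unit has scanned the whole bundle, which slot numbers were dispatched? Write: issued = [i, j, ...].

issued = [0, 1, 4]

(0) want 1×MUL +2rd +1wr — yes → AL2|MU1|ME2|BR1|rd3|wr2
(1) want 1×ALU +2rd +1wr — yes → AL1|MU1|ME2|BR1|rd1|wr1
(2) want 1×ALU +2rd +1wr — RD_PORT → AL1|MU1|ME2|BR1|rd1|wr1
(3) want 1×MUL +2rd +1wr — RD_PORT → AL1|MU1|ME2|BR1|rd1|wr1
(4) want 1×ALU +1rd +1wr — yes → AL0|MU1|ME2|BR1|rd0|wr0
(5) want 1×ALU +2rd +1wr — FU → AL0|MU1|ME2|BR1|rd0|wr0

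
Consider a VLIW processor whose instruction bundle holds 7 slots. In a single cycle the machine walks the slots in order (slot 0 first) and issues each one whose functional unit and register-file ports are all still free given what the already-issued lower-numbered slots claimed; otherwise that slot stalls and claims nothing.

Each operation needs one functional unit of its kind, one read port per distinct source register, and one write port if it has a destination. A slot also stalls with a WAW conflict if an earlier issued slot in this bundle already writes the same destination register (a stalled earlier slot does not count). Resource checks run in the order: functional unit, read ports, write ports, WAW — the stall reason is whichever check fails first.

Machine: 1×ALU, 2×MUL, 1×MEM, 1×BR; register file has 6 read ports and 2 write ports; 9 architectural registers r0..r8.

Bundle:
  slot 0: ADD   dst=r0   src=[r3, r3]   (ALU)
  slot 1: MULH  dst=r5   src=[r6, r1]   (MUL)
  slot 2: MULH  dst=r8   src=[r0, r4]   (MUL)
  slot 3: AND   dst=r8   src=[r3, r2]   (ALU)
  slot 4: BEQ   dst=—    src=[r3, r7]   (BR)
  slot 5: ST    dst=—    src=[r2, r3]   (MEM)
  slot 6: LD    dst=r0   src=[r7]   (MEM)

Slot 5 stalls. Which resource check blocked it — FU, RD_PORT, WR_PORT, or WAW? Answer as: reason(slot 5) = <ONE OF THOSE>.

reason(slot 5) = RD_PORT

#0 ALU src=r3,r3 dispatched  <A:0 Mu:2 Ld:1 B:1 rd:5 wr:1>
#1 MUL src=r6,r1 dispatched  <A:0 Mu:1 Ld:1 B:1 rd:3 wr:0>
#2 MUL src=r0,r4 held:WR_PORT  <A:0 Mu:1 Ld:1 B:1 rd:3 wr:0>
#3 ALU src=r3,r2 held:FU  <A:0 Mu:1 Ld:1 B:1 rd:3 wr:0>
#4 BR src=r3,r7 dispatched  <A:0 Mu:1 Ld:1 B:0 rd:1 wr:0>
#5 MEM src=r2,r3 held:RD_PORT  <A:0 Mu:1 Ld:1 B:0 rd:1 wr:0>
#6 MEM src=r7 held:WR_PORT  <A:0 Mu:1 Ld:1 B:0 rd:1 wr:0>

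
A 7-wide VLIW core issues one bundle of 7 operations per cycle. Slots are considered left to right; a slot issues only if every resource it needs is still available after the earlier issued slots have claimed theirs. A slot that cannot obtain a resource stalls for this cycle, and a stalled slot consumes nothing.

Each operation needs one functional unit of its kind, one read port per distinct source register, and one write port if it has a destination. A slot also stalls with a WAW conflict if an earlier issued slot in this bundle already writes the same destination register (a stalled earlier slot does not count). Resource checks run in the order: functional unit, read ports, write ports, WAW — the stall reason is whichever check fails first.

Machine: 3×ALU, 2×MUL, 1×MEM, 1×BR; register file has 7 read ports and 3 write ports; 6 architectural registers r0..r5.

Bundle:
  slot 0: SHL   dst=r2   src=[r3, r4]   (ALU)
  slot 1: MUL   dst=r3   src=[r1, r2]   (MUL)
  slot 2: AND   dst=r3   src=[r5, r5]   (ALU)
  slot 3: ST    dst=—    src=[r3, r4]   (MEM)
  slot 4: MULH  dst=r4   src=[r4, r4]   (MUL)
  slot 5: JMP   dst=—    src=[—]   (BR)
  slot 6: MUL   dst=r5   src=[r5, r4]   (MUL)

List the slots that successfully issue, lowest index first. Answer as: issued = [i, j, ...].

#0 ALU src=r3,r4 dispatched  <A:2 Mu:2 Ld:1 B:1 rd:5 wr:2>
#1 MUL src=r1,r2 dispatched  <A:2 Mu:1 Ld:1 B:1 rd:3 wr:1>
#2 ALU src=r5,r5 held:WAW  <A:2 Mu:1 Ld:1 B:1 rd:3 wr:1>
#3 MEM src=r3,r4 dispatched  <A:2 Mu:1 Ld:0 B:1 rd:1 wr:1>
#4 MUL src=r4,r4 dispatched  <A:2 Mu:0 Ld:0 B:1 rd:0 wr:0>
#5 BR src=- dispatched  <A:2 Mu:0 Ld:0 B:0 rd:0 wr:0>
#6 MUL src=r5,r4 held:FU  <A:2 Mu:0 Ld:0 B:0 rd:0 wr:0>

issued = [0, 1, 3, 4, 5]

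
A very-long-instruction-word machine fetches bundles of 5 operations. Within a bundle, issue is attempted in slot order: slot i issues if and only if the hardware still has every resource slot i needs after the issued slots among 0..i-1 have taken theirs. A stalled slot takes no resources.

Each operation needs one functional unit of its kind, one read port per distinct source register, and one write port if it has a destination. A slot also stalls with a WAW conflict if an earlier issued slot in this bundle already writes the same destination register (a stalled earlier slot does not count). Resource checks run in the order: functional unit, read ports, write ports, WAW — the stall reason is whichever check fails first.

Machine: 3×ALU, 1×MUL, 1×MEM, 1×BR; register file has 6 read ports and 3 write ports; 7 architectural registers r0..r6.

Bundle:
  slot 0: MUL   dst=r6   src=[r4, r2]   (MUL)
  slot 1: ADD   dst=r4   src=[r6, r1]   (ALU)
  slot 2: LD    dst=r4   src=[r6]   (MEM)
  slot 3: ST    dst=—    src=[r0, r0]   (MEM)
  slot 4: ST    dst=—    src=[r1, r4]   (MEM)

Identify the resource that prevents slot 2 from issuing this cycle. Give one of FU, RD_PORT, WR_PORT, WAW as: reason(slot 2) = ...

reason(slot 2) = WAW

  0. MUL→r6 ⇒ go  {3A/0Mu/1Ld/1B | 4r 2w}
  1. ALU→r4 ⇒ go  {2A/0Mu/1Ld/1B | 2r 1w}
  2. MEM→r4 ⇒ no(WAW)  {2A/0Mu/1Ld/1B | 2r 1w}
  3. MEM ⇒ go  {2A/0Mu/0Ld/1B | 1r 1w}
  4. MEM ⇒ no(FU)  {2A/0Mu/0Ld/1B | 1r 1w}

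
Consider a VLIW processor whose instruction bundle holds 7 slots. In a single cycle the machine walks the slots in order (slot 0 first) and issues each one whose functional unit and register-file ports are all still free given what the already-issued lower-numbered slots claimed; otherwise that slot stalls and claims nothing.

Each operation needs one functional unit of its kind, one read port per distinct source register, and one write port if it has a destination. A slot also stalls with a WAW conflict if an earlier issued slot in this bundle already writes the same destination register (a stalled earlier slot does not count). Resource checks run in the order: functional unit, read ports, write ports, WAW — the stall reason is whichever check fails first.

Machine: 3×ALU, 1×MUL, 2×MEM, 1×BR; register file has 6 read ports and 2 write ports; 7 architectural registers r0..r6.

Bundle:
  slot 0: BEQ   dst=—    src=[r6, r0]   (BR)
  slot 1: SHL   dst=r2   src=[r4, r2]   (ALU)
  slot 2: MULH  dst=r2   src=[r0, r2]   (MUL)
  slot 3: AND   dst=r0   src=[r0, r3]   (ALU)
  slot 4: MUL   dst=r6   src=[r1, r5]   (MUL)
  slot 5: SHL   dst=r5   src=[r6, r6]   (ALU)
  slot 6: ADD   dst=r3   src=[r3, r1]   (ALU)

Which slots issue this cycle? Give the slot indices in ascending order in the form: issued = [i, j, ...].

#0 BR src=r6,r0 dispatched  <A:3 Mu:1 Ld:2 B:0 rd:4 wr:2>
#1 ALU src=r4,r2 dispatched  <A:2 Mu:1 Ld:2 B:0 rd:2 wr:1>
#2 MUL src=r0,r2 held:WAW  <A:2 Mu:1 Ld:2 B:0 rd:2 wr:1>
#3 ALU src=r0,r3 dispatched  <A:1 Mu:1 Ld:2 B:0 rd:0 wr:0>
#4 MUL src=r1,r5 held:RD_PORT  <A:1 Mu:1 Ld:2 B:0 rd:0 wr:0>
#5 ALU src=r6,r6 held:RD_PORT  <A:1 Mu:1 Ld:2 B:0 rd:0 wr:0>
#6 ALU src=r3,r1 held:RD_PORT  <A:1 Mu:1 Ld:2 B:0 rd:0 wr:0>

issued = [0, 1, 3]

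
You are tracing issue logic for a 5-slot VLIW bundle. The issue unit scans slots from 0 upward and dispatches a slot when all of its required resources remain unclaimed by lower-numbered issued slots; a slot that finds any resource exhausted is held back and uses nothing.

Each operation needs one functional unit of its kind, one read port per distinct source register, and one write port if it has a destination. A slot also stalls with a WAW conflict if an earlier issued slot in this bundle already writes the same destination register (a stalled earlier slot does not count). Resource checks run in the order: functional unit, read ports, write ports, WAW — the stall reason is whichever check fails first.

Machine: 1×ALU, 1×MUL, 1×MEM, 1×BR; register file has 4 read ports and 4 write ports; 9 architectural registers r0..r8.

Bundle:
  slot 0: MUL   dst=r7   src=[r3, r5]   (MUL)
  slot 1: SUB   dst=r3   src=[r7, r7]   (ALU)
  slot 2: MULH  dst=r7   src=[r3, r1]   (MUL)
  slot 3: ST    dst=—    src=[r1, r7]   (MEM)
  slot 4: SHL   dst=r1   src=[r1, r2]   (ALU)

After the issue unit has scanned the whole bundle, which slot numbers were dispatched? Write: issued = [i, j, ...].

issued = [0, 1]

(0) want 1×MUL +2rd +1wr — yes → AL1|MU0|ME1|BR1|rd2|wr3
(1) want 1×ALU +1rd +1wr — yes → AL0|MU0|ME1|BR1|rd1|wr2
(2) want 1×MUL +2rd +1wr — FU → AL0|MU0|ME1|BR1|rd1|wr2
(3) want 1×MEM +2rd +0wr — RD_PORT → AL0|MU0|ME1|BR1|rd1|wr2
(4) want 1×ALU +2rd +1wr — FU → AL0|MU0|ME1|BR1|rd1|wr2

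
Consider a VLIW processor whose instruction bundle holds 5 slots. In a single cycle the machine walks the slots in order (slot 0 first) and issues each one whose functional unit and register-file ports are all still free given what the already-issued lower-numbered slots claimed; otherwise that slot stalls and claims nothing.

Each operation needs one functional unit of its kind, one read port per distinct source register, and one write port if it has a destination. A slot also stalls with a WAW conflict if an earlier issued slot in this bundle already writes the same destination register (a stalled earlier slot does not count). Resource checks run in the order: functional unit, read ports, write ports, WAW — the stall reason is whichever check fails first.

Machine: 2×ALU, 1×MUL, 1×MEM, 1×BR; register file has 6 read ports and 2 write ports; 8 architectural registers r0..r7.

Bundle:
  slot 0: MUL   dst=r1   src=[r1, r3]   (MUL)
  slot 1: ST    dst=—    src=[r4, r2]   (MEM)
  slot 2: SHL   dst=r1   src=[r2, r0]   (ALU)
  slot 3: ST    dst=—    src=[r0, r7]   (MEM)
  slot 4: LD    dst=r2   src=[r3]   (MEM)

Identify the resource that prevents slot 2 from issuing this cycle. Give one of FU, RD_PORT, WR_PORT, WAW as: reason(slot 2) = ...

#0 MUL src=r1,r3 dispatched  <A:2 Mu:0 Ld:1 B:1 rd:4 wr:1>
#1 MEM src=r4,r2 dispatched  <A:2 Mu:0 Ld:0 B:1 rd:2 wr:1>
#2 ALU src=r2,r0 held:WAW  <A:2 Mu:0 Ld:0 B:1 rd:2 wr:1>
#3 MEM src=r0,r7 held:FU  <A:2 Mu:0 Ld:0 B:1 rd:2 wr:1>
#4 MEM src=r3 held:FU  <A:2 Mu:0 Ld:0 B:1 rd:2 wr:1>

reason(slot 2) = WAW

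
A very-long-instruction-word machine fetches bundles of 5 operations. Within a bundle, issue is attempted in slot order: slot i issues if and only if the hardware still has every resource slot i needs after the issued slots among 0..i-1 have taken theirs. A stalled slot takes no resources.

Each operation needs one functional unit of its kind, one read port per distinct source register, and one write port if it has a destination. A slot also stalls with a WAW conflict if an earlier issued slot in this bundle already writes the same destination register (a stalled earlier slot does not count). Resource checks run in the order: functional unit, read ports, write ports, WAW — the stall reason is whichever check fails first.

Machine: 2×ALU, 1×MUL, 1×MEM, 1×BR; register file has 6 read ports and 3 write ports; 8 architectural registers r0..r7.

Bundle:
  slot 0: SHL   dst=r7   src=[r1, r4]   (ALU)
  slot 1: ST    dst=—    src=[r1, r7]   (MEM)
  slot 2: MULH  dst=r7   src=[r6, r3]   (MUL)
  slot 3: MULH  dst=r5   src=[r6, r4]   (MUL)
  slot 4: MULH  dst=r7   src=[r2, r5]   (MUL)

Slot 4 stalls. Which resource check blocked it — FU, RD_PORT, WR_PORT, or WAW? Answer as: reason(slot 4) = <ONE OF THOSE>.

reason(slot 4) = FU

[0] ALU needs rd=2 wr=1: ok; after: ALU=1 MUL=1 MEM=1 BR=1, R=4, W=2
[1] MEM needs rd=2 wr=0: ok; after: ALU=1 MUL=1 MEM=0 BR=1, R=2, W=2
[2] MUL needs rd=2 wr=1: WAW; after: ALU=1 MUL=1 MEM=0 BR=1, R=2, W=2
[3] MUL needs rd=2 wr=1: ok; after: ALU=1 MUL=0 MEM=0 BR=1, R=0, W=1
[4] MUL needs rd=2 wr=1: FU; after: ALU=1 MUL=0 MEM=0 BR=1, R=0, W=1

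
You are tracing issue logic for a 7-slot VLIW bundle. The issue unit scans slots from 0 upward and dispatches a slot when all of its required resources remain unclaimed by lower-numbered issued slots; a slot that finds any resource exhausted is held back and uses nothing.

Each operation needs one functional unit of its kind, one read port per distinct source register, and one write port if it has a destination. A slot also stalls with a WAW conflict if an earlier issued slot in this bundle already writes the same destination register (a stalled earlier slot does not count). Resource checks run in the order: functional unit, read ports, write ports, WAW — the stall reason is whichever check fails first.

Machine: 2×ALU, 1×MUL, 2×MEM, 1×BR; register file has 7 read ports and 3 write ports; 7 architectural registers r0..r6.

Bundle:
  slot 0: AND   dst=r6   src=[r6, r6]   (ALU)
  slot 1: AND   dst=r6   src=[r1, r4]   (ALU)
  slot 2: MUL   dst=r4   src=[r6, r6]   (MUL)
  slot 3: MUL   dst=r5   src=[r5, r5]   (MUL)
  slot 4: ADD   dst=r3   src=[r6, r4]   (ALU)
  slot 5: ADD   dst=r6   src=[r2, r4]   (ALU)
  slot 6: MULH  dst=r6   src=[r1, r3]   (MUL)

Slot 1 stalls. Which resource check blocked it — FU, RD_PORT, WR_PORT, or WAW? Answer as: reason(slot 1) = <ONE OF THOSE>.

(0) want 1×ALU +1rd +1wr — yes → AL1|MU1|ME2|BR1|rd6|wr2
(1) want 1×ALU +2rd +1wr — WAW → AL1|MU1|ME2|BR1|rd6|wr2
(2) want 1×MUL +1rd +1wr — yes → AL1|MU0|ME2|BR1|rd5|wr1
(3) want 1×MUL +1rd +1wr — FU → AL1|MU0|ME2|BR1|rd5|wr1
(4) want 1×ALU +2rd +1wr — yes → AL0|MU0|ME2|BR1|rd3|wr0
(5) want 1×ALU +2rd +1wr — FU → AL0|MU0|ME2|BR1|rd3|wr0
(6) want 1×MUL +2rd +1wr — FU → AL0|MU0|ME2|BR1|rd3|wr0

reason(slot 1) = WAW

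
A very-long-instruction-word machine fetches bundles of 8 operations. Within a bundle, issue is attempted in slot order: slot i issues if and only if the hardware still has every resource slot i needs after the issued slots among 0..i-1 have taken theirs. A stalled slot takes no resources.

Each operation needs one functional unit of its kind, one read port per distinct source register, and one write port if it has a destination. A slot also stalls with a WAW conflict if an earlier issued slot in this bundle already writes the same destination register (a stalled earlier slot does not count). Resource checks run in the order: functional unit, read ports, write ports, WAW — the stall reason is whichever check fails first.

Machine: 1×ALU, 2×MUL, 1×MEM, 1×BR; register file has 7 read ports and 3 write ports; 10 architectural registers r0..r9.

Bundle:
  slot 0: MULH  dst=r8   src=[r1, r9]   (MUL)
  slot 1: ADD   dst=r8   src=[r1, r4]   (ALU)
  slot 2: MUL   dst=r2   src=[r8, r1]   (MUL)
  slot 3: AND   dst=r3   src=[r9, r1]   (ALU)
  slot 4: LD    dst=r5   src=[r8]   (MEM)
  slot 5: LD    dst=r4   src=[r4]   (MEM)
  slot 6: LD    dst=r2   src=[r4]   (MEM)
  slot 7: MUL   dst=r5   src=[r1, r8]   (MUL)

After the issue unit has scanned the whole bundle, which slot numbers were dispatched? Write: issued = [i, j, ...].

issued = [0, 2, 3]

(0) want 1×MUL +2rd +1wr — yes → AL1|MU1|ME1|BR1|rd5|wr2
(1) want 1×ALU +2rd +1wr — WAW → AL1|MU1|ME1|BR1|rd5|wr2
(2) want 1×MUL +2rd +1wr — yes → AL1|MU0|ME1|BR1|rd3|wr1
(3) want 1×ALU +2rd +1wr — yes → AL0|MU0|ME1|BR1|rd1|wr0
(4) want 1×MEM +1rd +1wr — WR_PORT → AL0|MU0|ME1|BR1|rd1|wr0
(5) want 1×MEM +1rd +1wr — WR_PORT → AL0|MU0|ME1|BR1|rd1|wr0
(6) want 1×MEM +1rd +1wr — WR_PORT → AL0|MU0|ME1|BR1|rd1|wr0
(7) want 1×MUL +2rd +1wr — FU → AL0|MU0|ME1|BR1|rd1|wr0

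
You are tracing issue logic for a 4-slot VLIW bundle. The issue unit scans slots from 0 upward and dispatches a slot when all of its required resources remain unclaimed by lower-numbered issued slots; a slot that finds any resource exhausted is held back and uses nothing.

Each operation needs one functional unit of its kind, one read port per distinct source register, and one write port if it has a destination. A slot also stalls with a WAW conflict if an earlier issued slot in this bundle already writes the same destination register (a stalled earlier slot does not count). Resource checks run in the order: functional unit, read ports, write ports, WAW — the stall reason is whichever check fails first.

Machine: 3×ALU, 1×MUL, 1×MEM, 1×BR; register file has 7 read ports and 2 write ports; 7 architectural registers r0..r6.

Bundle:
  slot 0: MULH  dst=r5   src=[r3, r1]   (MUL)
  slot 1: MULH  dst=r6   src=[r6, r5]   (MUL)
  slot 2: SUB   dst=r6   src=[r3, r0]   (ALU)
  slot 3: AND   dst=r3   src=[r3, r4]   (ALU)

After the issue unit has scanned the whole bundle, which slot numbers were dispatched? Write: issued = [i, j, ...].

issued = [0, 2]

#0 MUL src=r3,r1 dispatched  <A:3 Mu:0 Ld:1 B:1 rd:5 wr:1>
#1 MUL src=r6,r5 held:FU  <A:3 Mu:0 Ld:1 B:1 rd:5 wr:1>
#2 ALU src=r3,r0 dispatched  <A:2 Mu:0 Ld:1 B:1 rd:3 wr:0>
#3 ALU src=r3,r4 held:WR_PORT  <A:2 Mu:0 Ld:1 B:1 rd:3 wr:0>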